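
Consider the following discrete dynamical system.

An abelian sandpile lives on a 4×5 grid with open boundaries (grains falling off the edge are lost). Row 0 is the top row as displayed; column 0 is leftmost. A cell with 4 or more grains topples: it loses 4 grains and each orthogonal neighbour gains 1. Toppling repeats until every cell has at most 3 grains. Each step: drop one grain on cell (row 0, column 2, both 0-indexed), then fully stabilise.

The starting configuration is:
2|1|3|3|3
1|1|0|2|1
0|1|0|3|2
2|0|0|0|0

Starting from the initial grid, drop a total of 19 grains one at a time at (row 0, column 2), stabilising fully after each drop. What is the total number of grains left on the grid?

gen 0: 2|1|3|3|3
1|1|0|2|1
0|1|0|3|2
2|0|0|0|0
gen 1: 2|2|1|1|0
1|1|1|3|2
0|1|0|3|2
2|0|0|0|0
gen 2: 2|2|2|1|0
1|1|1|3|2
0|1|0|3|2
2|0|0|0|0
gen 3: 2|2|3|1|0
1|1|1|3|2
0|1|0|3|2
2|0|0|0|0
gen 4: 2|3|0|2|0
1|1|2|3|2
0|1|0|3|2
2|0|0|0|0
gen 5: 2|3|1|2|0
1|1|2|3|2
0|1|0|3|2
2|0|0|0|0
gen 6: 2|3|2|2|0
1|1|2|3|2
0|1|0|3|2
2|0|0|0|0
gen 7: 2|3|3|2|0
1|1|2|3|2
0|1|0|3|2
2|0|0|0|0
gen 8: 3|0|1|3|0
1|2|3|3|2
0|1|0|3|2
2|0|0|0|0
gen 9: 3|0|2|3|0
1|2|3|3|2
0|1|0|3|2
2|0|0|0|0
gen 10: 3|0|3|3|0
1|2|3|3|2
0|1|0|3|2
2|0|0|0|0
gen 11: 3|1|2|1|1
1|3|1|2|3
0|1|2|0|3
2|0|0|1|0
gen 12: 3|1|3|1|1
1|3|1|2|3
0|1|2|0|3
2|0|0|1|0
gen 13: 3|2|0|2|1
1|3|2|2|3
0|1|2|0|3
2|0|0|1|0
gen 14: 3|2|1|2|1
1|3|2|2|3
0|1|2|0|3
2|0|0|1|0
gen 15: 3|2|2|2|1
1|3|2|2|3
0|1|2|0|3
2|0|0|1|0
gen 16: 3|2|3|2|1
1|3|2|2|3
0|1|2|0|3
2|0|0|1|0
gen 17: 3|3|0|3|1
1|3|3|2|3
0|1|2|0|3
2|0|0|1|0
gen 18: 3|3|1|3|1
1|3|3|2|3
0|1|2|0|3
2|0|0|1|0
gen 19: 3|3|2|3|1
1|3|3|2|3
0|1|2|0|3
2|0|0|1|0

33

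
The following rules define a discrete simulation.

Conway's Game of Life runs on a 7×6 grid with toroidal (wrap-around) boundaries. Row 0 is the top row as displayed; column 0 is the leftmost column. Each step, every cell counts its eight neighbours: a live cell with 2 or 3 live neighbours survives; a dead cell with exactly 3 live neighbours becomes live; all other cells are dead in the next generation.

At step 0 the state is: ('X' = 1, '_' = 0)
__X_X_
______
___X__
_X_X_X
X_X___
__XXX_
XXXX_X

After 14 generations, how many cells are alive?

[0] __X_X_
______
___X__
_X_X_X
X_X___
__XXX_
XXXX_X
[1] X_X_XX
___X__
__X_X_
XX_XX_
X____X
____X_
X____X
[2] XX_XX_
_XX___
_XX_XX
XXXXX_
XX_X__
____X_
XX_X__
[3] ___XXX
______
____XX
______
X_____
___XXX
XX_X__
[4] X_XXXX
___X__
______
_____X
____XX
_XXXXX
X_____
[5] XXXXXX
__XX_X
______
____XX
__X___
_XXX__
______
[6] XX___X
_____X
___X_X
______
_XX_X_
_XXX__
_____X
[7] ____XX
_____X
____X_
__XXX_
_X____
XX_XX_
____XX
[8] X_____
_____X
____XX
__XXX_
XX___X
XXXXX_
______
[9] ______
X___XX
_____X
_XXX__
______
__XXX_
X_XX_X
[10] _X_X__
X___XX
_XXX_X
__X___
_X__X_
_XX_XX
_XX__X
[11] _X_X__
_____X
_XXX_X
X___X_
XX__XX
____XX
_____X
[12] X___X_
_X_X__
_XXX_X
______
_X_X__
______
X____X
[13] XX__X_
_X_X_X
XX_XX_
XX_XX_
______
X_____
X____X
[14] _XX_X_
___X__
______
XX_XX_
XX___X
X____X
______

13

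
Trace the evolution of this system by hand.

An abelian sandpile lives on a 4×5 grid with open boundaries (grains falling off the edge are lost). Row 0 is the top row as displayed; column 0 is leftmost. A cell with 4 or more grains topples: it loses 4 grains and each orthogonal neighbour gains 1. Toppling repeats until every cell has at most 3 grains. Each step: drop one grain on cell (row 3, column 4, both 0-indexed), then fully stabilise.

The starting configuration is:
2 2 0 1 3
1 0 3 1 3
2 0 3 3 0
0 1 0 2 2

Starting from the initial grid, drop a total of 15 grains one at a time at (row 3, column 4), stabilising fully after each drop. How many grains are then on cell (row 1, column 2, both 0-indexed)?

1

gen 0: 2 2 0 1 3
1 0 3 1 3
2 0 3 3 0
0 1 0 2 2
gen 1: 2 2 0 1 3
1 0 3 1 3
2 0 3 3 0
0 1 0 2 3
gen 2: 2 2 0 1 3
1 0 3 1 3
2 0 3 3 1
0 1 0 3 0
gen 3: 2 2 0 1 3
1 0 3 1 3
2 0 3 3 1
0 1 0 3 1
gen 4: 2 2 0 1 3
1 0 3 1 3
2 0 3 3 1
0 1 0 3 2
gen 5: 2 2 0 1 3
1 0 3 1 3
2 0 3 3 1
0 1 0 3 3
gen 6: 2 2 1 1 3
1 1 0 3 3
2 1 1 1 3
0 1 2 1 1
gen 7: 2 2 1 1 3
1 1 0 3 3
2 1 1 1 3
0 1 2 1 2
gen 8: 2 2 1 1 3
1 1 0 3 3
2 1 1 1 3
0 1 2 1 3
gen 9: 2 2 1 3 0
1 1 1 0 2
2 1 1 3 1
0 1 2 2 1
gen 10: 2 2 1 3 0
1 1 1 0 2
2 1 1 3 1
0 1 2 2 2
gen 11: 2 2 1 3 0
1 1 1 0 2
2 1 1 3 1
0 1 2 2 3
gen 12: 2 2 1 3 0
1 1 1 0 2
2 1 1 3 2
0 1 2 3 0
gen 13: 2 2 1 3 0
1 1 1 0 2
2 1 1 3 2
0 1 2 3 1
gen 14: 2 2 1 3 0
1 1 1 0 2
2 1 1 3 2
0 1 2 3 2
gen 15: 2 2 1 3 0
1 1 1 0 2
2 1 1 3 2
0 1 2 3 3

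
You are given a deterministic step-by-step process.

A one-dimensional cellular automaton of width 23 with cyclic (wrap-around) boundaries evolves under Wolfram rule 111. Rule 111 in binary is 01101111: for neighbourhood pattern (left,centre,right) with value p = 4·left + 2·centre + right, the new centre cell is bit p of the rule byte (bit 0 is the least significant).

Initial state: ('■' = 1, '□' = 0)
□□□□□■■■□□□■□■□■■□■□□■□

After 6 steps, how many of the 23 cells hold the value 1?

13

step 0: □□□□□■■■□□□■□■□■■□■□□■□
step 1: ■■■■■■□■□■■■■■■■■■■□■■□
step 2: ■□□□□■■■■■□□□□□□□□■■■■■
step 3: ■□■■■■□□□■□■■■■■■■■□□□□
step 4: ■■■□□■□■■■■■□□□□□□■□■■■
step 5: □□■□■■■■□□□■□■■■■■■■■□□
step 6: ■■■■■□□■□■■■■■□□□□□□■□■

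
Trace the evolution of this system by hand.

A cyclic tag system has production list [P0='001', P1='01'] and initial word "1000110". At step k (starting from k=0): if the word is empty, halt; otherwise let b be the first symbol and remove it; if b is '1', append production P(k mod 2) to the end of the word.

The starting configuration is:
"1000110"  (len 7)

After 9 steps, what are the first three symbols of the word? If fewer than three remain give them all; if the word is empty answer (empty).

100

0) "1000110"  (len 7)
1) "000110001"  (len 9)
2) "00110001"  (len 8)
3) "0110001"  (len 7)
4) "110001"  (len 6)
5) "10001001"  (len 8)
6) "000100101"  (len 9)
7) "00100101"  (len 8)
8) "0100101"  (len 7)
9) "100101"  (len 6)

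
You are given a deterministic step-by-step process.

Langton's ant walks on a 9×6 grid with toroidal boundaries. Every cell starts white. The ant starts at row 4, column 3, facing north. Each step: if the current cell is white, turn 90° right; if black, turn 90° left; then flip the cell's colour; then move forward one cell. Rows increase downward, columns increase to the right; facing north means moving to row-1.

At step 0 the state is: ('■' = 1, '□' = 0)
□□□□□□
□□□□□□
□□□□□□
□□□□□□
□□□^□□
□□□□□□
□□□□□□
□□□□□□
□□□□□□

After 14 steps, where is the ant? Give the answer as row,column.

5,2

0) □□□□□□
□□□□□□
□□□□□□
□□□□□□
□□□^□□
□□□□□□
□□□□□□
□□□□□□
□□□□□□
1) □□□□□□
□□□□□□
□□□□□□
□□□□□□
□□□■>□
□□□□□□
□□□□□□
□□□□□□
□□□□□□
2) □□□□□□
□□□□□□
□□□□□□
□□□□□□
□□□■■□
□□□□v□
□□□□□□
□□□□□□
□□□□□□
3) □□□□□□
□□□□□□
□□□□□□
□□□□□□
□□□■■□
□□□<■□
□□□□□□
□□□□□□
□□□□□□
4) □□□□□□
□□□□□□
□□□□□□
□□□□□□
□□□^■□
□□□■■□
□□□□□□
□□□□□□
□□□□□□
5) □□□□□□
□□□□□□
□□□□□□
□□□□□□
□□<□■□
□□□■■□
□□□□□□
□□□□□□
□□□□□□
6) □□□□□□
□□□□□□
□□□□□□
□□^□□□
□□■□■□
□□□■■□
□□□□□□
□□□□□□
□□□□□□
7) □□□□□□
□□□□□□
□□□□□□
□□■>□□
□□■□■□
□□□■■□
□□□□□□
□□□□□□
□□□□□□
8) □□□□□□
□□□□□□
□□□□□□
□□■■□□
□□■v■□
□□□■■□
□□□□□□
□□□□□□
□□□□□□
9) □□□□□□
□□□□□□
□□□□□□
□□■■□□
□□<■■□
□□□■■□
□□□□□□
□□□□□□
□□□□□□
10) □□□□□□
□□□□□□
□□□□□□
□□■■□□
□□□■■□
□□v■■□
□□□□□□
□□□□□□
□□□□□□
11) □□□□□□
□□□□□□
□□□□□□
□□■■□□
□□□■■□
□<■■■□
□□□□□□
□□□□□□
□□□□□□
12) □□□□□□
□□□□□□
□□□□□□
□□■■□□
□^□■■□
□■■■■□
□□□□□□
□□□□□□
□□□□□□
13) □□□□□□
□□□□□□
□□□□□□
□□■■□□
□■>■■□
□■■■■□
□□□□□□
□□□□□□
□□□□□□
14) □□□□□□
□□□□□□
□□□□□□
□□■■□□
□■■■■□
□■v■■□
□□□□□□
□□□□□□
□□□□□□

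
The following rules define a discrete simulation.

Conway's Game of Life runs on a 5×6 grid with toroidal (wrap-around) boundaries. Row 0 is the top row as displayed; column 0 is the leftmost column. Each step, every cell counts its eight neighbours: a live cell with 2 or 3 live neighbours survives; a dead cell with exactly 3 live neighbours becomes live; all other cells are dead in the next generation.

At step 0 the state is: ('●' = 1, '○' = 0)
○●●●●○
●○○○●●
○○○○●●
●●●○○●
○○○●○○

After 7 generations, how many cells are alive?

k=0  ○●●●●○
●○○○●●
○○○○●●
●●●○○●
○○○●○○
k=1  ●●●○○○
●●●○○○
○○○●○○
●●●●○●
○○○○○●
k=2  ○○●○○●
●○○●○○
○○○●●●
●●●●○●
○○○●●●
k=3  ●○●○○●
●○●●○○
○○○○○○
○●○○○○
○○○○○○
k=4  ●○●●○●
●○●●○●
○●●○○○
○○○○○○
●●○○○○
k=5  ○○○●○○
○○○○○●
●●●●○○
●○●○○○
●●●○○●
k=6  ○●●○●●
●●○●●○
●○●●○●
○○○○○○
●○●●○●
k=7  ○○○○○○
○○○○○○
●○●●○●
○○○○○○
●○●●○●

8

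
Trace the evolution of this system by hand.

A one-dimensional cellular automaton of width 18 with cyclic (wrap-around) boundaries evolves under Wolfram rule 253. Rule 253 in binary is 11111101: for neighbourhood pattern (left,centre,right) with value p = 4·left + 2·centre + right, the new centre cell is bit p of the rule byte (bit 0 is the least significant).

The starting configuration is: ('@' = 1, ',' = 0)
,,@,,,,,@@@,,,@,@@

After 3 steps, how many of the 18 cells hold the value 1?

0) ,,@,,,,,@@@,,,@,@@
1) @,@@@@@,@@@@@,@@@@
2) @@@@@@@@@@@@@@@@@@
3) @@@@@@@@@@@@@@@@@@

18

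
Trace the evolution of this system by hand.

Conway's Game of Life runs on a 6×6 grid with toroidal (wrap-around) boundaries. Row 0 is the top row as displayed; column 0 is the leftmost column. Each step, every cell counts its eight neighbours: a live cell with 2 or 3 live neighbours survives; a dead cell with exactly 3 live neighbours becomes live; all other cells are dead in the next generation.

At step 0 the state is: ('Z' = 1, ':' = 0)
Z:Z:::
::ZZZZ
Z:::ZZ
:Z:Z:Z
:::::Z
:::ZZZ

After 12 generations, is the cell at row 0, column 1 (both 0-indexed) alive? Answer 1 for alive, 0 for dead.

step 0: Z:Z:::
::ZZZZ
Z:::ZZ
:Z:Z:Z
:::::Z
:::ZZZ
step 1: ZZZ:::
::Z:::
:Z::::
::::::
::ZZ:Z
Z::ZZZ
step 2: Z:Z:Z:
Z:Z:::
::::::
::Z:::
Z:ZZ:Z
::::::
step 3: :::Z:Z
:::Z:Z
:Z::::
:ZZZ::
:ZZZ::
Z:Z:Z:
step 4: Z:ZZ:Z
Z:Z:::
ZZ:ZZ:
Z::Z::
Z:::Z:
Z:::ZZ
step 5: ::ZZ::
::::::
Z::ZZ:
Z:ZZ::
ZZ:ZZ:
::::::
step 6: ::::::
::Z:Z:
:ZZZZZ
Z:::::
ZZ:ZZZ
:Z::Z:
step 7: :::Z::
:ZZ:ZZ
ZZZ:ZZ
::::::
:ZZZZ:
:ZZZZ:
step 8: Z::::Z
::::::
::Z:Z:
::::::
:Z::Z:
:Z::::
step 9: Z:::::
:::::Z
::::::
:::Z::
::::::
:Z:::Z
step 10: Z::::Z
::::::
::::::
::::::
::::::
Z:::::
step 11: Z::::Z
::::::
::::::
::::::
::::::
Z::::Z
step 12: Z::::Z
::::::
::::::
::::::
::::::
Z::::Z

0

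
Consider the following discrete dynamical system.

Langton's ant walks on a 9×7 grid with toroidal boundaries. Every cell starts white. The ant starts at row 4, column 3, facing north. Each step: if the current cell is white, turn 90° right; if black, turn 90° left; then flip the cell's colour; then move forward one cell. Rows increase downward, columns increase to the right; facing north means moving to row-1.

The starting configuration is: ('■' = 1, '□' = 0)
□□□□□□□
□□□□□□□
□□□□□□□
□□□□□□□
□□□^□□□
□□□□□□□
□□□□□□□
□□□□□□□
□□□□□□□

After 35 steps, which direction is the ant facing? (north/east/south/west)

gen 0: □□□□□□□
□□□□□□□
□□□□□□□
□□□□□□□
□□□^□□□
□□□□□□□
□□□□□□□
□□□□□□□
□□□□□□□
gen 1: □□□□□□□
□□□□□□□
□□□□□□□
□□□□□□□
□□□■>□□
□□□□□□□
□□□□□□□
□□□□□□□
□□□□□□□
gen 2: □□□□□□□
□□□□□□□
□□□□□□□
□□□□□□□
□□□■■□□
□□□□v□□
□□□□□□□
□□□□□□□
□□□□□□□
gen 3: □□□□□□□
□□□□□□□
□□□□□□□
□□□□□□□
□□□■■□□
□□□<■□□
□□□□□□□
□□□□□□□
□□□□□□□
gen 4: □□□□□□□
□□□□□□□
□□□□□□□
□□□□□□□
□□□^■□□
□□□■■□□
□□□□□□□
□□□□□□□
□□□□□□□
gen 5: □□□□□□□
□□□□□□□
□□□□□□□
□□□□□□□
□□<□■□□
□□□■■□□
□□□□□□□
□□□□□□□
□□□□□□□
gen 6: □□□□□□□
□□□□□□□
□□□□□□□
□□^□□□□
□□■□■□□
□□□■■□□
□□□□□□□
□□□□□□□
□□□□□□□
gen 7: □□□□□□□
□□□□□□□
□□□□□□□
□□■>□□□
□□■□■□□
□□□■■□□
□□□□□□□
□□□□□□□
□□□□□□□
gen 8: □□□□□□□
□□□□□□□
□□□□□□□
□□■■□□□
□□■v■□□
□□□■■□□
□□□□□□□
□□□□□□□
□□□□□□□
gen 9: □□□□□□□
□□□□□□□
□□□□□□□
□□■■□□□
□□<■■□□
□□□■■□□
□□□□□□□
□□□□□□□
□□□□□□□
gen 10: □□□□□□□
□□□□□□□
□□□□□□□
□□■■□□□
□□□■■□□
□□v■■□□
□□□□□□□
□□□□□□□
□□□□□□□
gen 11: □□□□□□□
□□□□□□□
□□□□□□□
□□■■□□□
□□□■■□□
□<■■■□□
□□□□□□□
□□□□□□□
□□□□□□□
gen 12: □□□□□□□
□□□□□□□
□□□□□□□
□□■■□□□
□^□■■□□
□■■■■□□
□□□□□□□
□□□□□□□
□□□□□□□
gen 13: □□□□□□□
□□□□□□□
□□□□□□□
□□■■□□□
□■>■■□□
□■■■■□□
□□□□□□□
□□□□□□□
□□□□□□□
gen 14: □□□□□□□
□□□□□□□
□□□□□□□
□□■■□□□
□■■■■□□
□■v■■□□
□□□□□□□
□□□□□□□
□□□□□□□
gen 15: □□□□□□□
□□□□□□□
□□□□□□□
□□■■□□□
□■■■■□□
□■□>■□□
□□□□□□□
□□□□□□□
□□□□□□□
gen 16: □□□□□□□
□□□□□□□
□□□□□□□
□□■■□□□
□■■^■□□
□■□□■□□
□□□□□□□
□□□□□□□
□□□□□□□
gen 17: □□□□□□□
□□□□□□□
□□□□□□□
□□■■□□□
□■<□■□□
□■□□■□□
□□□□□□□
□□□□□□□
□□□□□□□
gen 18: □□□□□□□
□□□□□□□
□□□□□□□
□□■■□□□
□■□□■□□
□■v□■□□
□□□□□□□
□□□□□□□
□□□□□□□
gen 19: □□□□□□□
□□□□□□□
□□□□□□□
□□■■□□□
□■□□■□□
□<■□■□□
□□□□□□□
□□□□□□□
□□□□□□□
gen 20: □□□□□□□
□□□□□□□
□□□□□□□
□□■■□□□
□■□□■□□
□□■□■□□
□v□□□□□
□□□□□□□
□□□□□□□
gen 21: □□□□□□□
□□□□□□□
□□□□□□□
□□■■□□□
□■□□■□□
□□■□■□□
<■□□□□□
□□□□□□□
□□□□□□□
gen 22: □□□□□□□
□□□□□□□
□□□□□□□
□□■■□□□
□■□□■□□
^□■□■□□
■■□□□□□
□□□□□□□
□□□□□□□
gen 23: □□□□□□□
□□□□□□□
□□□□□□□
□□■■□□□
□■□□■□□
■>■□■□□
■■□□□□□
□□□□□□□
□□□□□□□
gen 24: □□□□□□□
□□□□□□□
□□□□□□□
□□■■□□□
□■□□■□□
■■■□■□□
■v□□□□□
□□□□□□□
□□□□□□□
gen 25: □□□□□□□
□□□□□□□
□□□□□□□
□□■■□□□
□■□□■□□
■■■□■□□
■□>□□□□
□□□□□□□
□□□□□□□
gen 26: □□□□□□□
□□□□□□□
□□□□□□□
□□■■□□□
□■□□■□□
■■■□■□□
■□■□□□□
□□v□□□□
□□□□□□□
gen 27: □□□□□□□
□□□□□□□
□□□□□□□
□□■■□□□
□■□□■□□
■■■□■□□
■□■□□□□
□<■□□□□
□□□□□□□
gen 28: □□□□□□□
□□□□□□□
□□□□□□□
□□■■□□□
□■□□■□□
■■■□■□□
■^■□□□□
□■■□□□□
□□□□□□□
gen 29: □□□□□□□
□□□□□□□
□□□□□□□
□□■■□□□
□■□□■□□
■■■□■□□
■■>□□□□
□■■□□□□
□□□□□□□
gen 30: □□□□□□□
□□□□□□□
□□□□□□□
□□■■□□□
□■□□■□□
■■^□■□□
■■□□□□□
□■■□□□□
□□□□□□□
gen 31: □□□□□□□
□□□□□□□
□□□□□□□
□□■■□□□
□■□□■□□
■<□□■□□
■■□□□□□
□■■□□□□
□□□□□□□
gen 32: □□□□□□□
□□□□□□□
□□□□□□□
□□■■□□□
□■□□■□□
■□□□■□□
■v□□□□□
□■■□□□□
□□□□□□□
gen 33: □□□□□□□
□□□□□□□
□□□□□□□
□□■■□□□
□■□□■□□
■□□□■□□
■□>□□□□
□■■□□□□
□□□□□□□
gen 34: □□□□□□□
□□□□□□□
□□□□□□□
□□■■□□□
□■□□■□□
■□□□■□□
■□■□□□□
□■v□□□□
□□□□□□□
gen 35: □□□□□□□
□□□□□□□
□□□□□□□
□□■■□□□
□■□□■□□
■□□□■□□
■□■□□□□
□■□>□□□
□□□□□□□

east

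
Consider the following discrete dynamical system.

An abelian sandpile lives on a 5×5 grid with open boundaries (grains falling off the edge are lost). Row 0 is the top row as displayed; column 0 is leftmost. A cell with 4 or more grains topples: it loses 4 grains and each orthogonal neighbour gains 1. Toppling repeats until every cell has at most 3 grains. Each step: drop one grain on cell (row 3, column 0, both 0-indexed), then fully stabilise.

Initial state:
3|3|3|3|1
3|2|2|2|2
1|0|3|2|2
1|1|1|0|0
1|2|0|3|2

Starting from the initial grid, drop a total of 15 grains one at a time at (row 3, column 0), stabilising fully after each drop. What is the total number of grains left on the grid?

step 0: 3|3|3|3|1
3|2|2|2|2
1|0|3|2|2
1|1|1|0|0
1|2|0|3|2
step 1: 3|3|3|3|1
3|2|2|2|2
1|0|3|2|2
2|1|1|0|0
1|2|0|3|2
step 2: 3|3|3|3|1
3|2|2|2|2
1|0|3|2|2
3|1|1|0|0
1|2|0|3|2
step 3: 3|3|3|3|1
3|2|2|2|2
2|0|3|2|2
0|2|1|0|0
2|2|0|3|2
step 4: 3|3|3|3|1
3|2|2|2|2
2|0|3|2|2
1|2|1|0|0
2|2|0|3|2
step 5: 3|3|3|3|1
3|2|2|2|2
2|0|3|2|2
2|2|1|0|0
2|2|0|3|2
step 6: 3|3|3|3|1
3|2|2|2|2
2|0|3|2|2
3|2|1|0|0
2|2|0|3|2
step 7: 3|3|3|3|1
3|2|2|2|2
3|0|3|2|2
0|3|1|0|0
3|2|0|3|2
step 8: 3|3|3|3|1
3|2|2|2|2
3|0|3|2|2
1|3|1|0|0
3|2|0|3|2
step 9: 3|3|3|3|1
3|2|2|2|2
3|0|3|2|2
2|3|1|0|0
3|2|0|3|2
step 10: 3|3|3|3|1
3|2|2|2|2
3|0|3|2|2
3|3|1|0|0
3|2|0|3|2
step 11: 1|2|2|1|2
2|2|2|1|3
2|0|2|0|3
3|2|3|1|0
1|0|1|3|2
step 12: 1|2|2|1|2
2|2|2|1|3
3|0|2|0|3
0|3|3|1|0
2|0|1|3|2
step 13: 1|2|2|1|2
2|2|2|1|3
3|0|2|0|3
1|3|3|1|0
2|0|1|3|2
step 14: 1|2|2|1|2
2|2|2|1|3
3|0|2|0|3
2|3|3|1|0
2|0|1|3|2
step 15: 1|2|2|1|2
2|2|2|1|3
3|0|2|0|3
3|3|3|1|0
2|0|1|3|2

44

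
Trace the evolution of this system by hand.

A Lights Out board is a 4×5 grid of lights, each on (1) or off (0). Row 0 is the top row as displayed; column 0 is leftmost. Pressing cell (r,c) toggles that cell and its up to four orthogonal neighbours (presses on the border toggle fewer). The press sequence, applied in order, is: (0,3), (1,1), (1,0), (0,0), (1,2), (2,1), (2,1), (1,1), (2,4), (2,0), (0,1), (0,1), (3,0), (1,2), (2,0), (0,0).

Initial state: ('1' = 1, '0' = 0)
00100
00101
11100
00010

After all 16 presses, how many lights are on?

[0] 00100
00101
11100
00010
[1] 00011
00111
11100
00010
[2] 01011
11011
10100
00010
[3] 11011
00011
00100
00010
[4] 00011
10011
00100
00010
[5] 00111
11101
00000
00010
[6] 00111
10101
11100
01010
[7] 00111
11101
00000
00010
[8] 01111
00001
01000
00010
[9] 01111
00000
01011
00011
[10] 01111
10000
10011
10011
[11] 10011
11000
10011
10011
[12] 01111
10000
10011
10011
[13] 01111
10000
00011
01011
[14] 01011
11110
00111
01011
[15] 01011
01110
11111
11011
[16] 10011
11110
11111
11011

16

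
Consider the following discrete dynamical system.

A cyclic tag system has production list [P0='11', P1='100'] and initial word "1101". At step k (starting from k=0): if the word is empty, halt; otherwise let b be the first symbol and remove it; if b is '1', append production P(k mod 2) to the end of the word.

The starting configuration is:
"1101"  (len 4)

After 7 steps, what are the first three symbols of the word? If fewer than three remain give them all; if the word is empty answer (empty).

001

gen 0: "1101"  (len 4)
gen 1: "10111"  (len 5)
gen 2: "0111100"  (len 7)
gen 3: "111100"  (len 6)
gen 4: "11100100"  (len 8)
gen 5: "110010011"  (len 9)
gen 6: "10010011100"  (len 11)
gen 7: "001001110011"  (len 12)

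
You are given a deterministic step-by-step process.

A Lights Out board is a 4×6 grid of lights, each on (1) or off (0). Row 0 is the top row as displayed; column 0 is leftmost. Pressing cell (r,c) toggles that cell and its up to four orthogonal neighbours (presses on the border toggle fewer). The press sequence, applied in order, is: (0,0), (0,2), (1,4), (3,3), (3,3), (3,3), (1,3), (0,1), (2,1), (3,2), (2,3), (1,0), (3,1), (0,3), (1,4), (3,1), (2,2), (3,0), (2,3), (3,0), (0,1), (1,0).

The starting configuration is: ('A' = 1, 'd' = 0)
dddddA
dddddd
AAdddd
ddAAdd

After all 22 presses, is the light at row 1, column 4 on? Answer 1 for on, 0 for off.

1

step 0: dddddA
dddddd
AAdddd
ddAAdd
step 1: AAdddA
Addddd
AAdddd
ddAAdd
step 2: AdAAdA
AdAddd
AAdddd
ddAAdd
step 3: AdAAAA
AdAAAA
AAddAd
ddAAdd
step 4: AdAAAA
AdAAAA
AAdAAd
ddddAd
step 5: AdAAAA
AdAAAA
AAddAd
ddAAdd
step 6: AdAAAA
AdAAAA
AAdAAd
ddddAd
step 7: AdAdAA
AddddA
AAddAd
ddddAd
step 8: dAddAA
AAdddA
AAddAd
ddddAd
step 9: dAddAA
AddddA
ddAdAd
dAddAd
step 10: dAddAA
AddddA
ddddAd
ddAAAd
step 11: dAddAA
AddAdA
ddAAdd
ddAdAd
step 12: AAddAA
dAdAdA
AdAAdd
ddAdAd
step 13: AAddAA
dAdAdA
AAAAdd
AAddAd
step 14: AAAAdA
dAdddA
AAAAdd
AAddAd
step 15: AAAAAA
dAdAAd
AAAAAd
AAddAd
step 16: AAAAAA
dAdAAd
AdAAAd
ddAdAd
step 17: AAAAAA
dAAAAd
AAddAd
ddddAd
step 18: AAAAAA
dAAAAd
dAddAd
AAddAd
step 19: AAAAAA
dAAdAd
dAAAdd
AAdAAd
step 20: AAAAAA
dAAdAd
AAAAdd
dddAAd
step 21: dddAAA
ddAdAd
AAAAdd
dddAAd
step 22: AddAAA
AAAdAd
dAAAdd
dddAAd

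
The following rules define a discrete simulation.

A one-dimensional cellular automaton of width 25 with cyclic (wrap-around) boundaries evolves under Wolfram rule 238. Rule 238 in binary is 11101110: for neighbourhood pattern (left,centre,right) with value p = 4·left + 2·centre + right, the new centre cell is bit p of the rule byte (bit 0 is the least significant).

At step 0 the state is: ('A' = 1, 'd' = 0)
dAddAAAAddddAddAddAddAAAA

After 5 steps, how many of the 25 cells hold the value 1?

25

0) dAddAAAAddddAddAddAddAAAA
1) AAdAAAAAdddAAdAAdAAdAAAAA
2) AAAAAAAAddAAAAAAAAAAAAAAA
3) AAAAAAAAdAAAAAAAAAAAAAAAA
4) AAAAAAAAAAAAAAAAAAAAAAAAA
5) AAAAAAAAAAAAAAAAAAAAAAAAA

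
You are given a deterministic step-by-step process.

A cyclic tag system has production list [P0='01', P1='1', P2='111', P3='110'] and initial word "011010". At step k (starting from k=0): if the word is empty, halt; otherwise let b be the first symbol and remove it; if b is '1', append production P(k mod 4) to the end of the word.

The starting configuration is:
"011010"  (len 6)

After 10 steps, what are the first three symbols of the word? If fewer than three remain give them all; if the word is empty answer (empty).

011

[0] "011010"  (len 6)
[1] "11010"  (len 5)
[2] "10101"  (len 5)
[3] "0101111"  (len 7)
[4] "101111"  (len 6)
[5] "0111101"  (len 7)
[6] "111101"  (len 6)
[7] "11101111"  (len 8)
[8] "1101111110"  (len 10)
[9] "10111111001"  (len 11)
[10] "01111110011"  (len 11)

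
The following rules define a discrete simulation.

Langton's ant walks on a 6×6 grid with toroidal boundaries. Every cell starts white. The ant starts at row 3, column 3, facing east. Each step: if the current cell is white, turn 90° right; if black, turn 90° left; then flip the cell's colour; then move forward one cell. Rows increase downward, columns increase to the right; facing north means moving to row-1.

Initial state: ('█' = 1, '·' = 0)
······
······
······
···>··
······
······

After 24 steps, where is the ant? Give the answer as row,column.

1,1

t=0: ······
······
······
···>··
······
······
t=1: ······
······
······
···█··
···v··
······
t=2: ······
······
······
···█··
··<█··
······
t=3: ······
······
······
··^█··
··██··
······
t=4: ······
······
······
··█>··
··██··
······
t=5: ······
······
···^··
··█···
··██··
······
t=6: ······
······
···█>·
··█···
··██··
······
t=7: ······
······
···██·
··█·v·
··██··
······
t=8: ······
······
···██·
··█<█·
··██··
······
t=9: ······
······
···^█·
··███·
··██··
······
t=10: ······
······
··<·█·
··███·
··██··
······
t=11: ······
··^···
··█·█·
··███·
··██··
······
t=12: ······
··█>··
··█·█·
··███·
··██··
······
t=13: ······
··██··
··█v█·
··███·
··██··
······
t=14: ······
··██··
··<██·
··███·
··██··
······
t=15: ······
··██··
···██·
··v██·
··██··
······
t=16: ······
··██··
···██·
···>█·
··██··
······
t=17: ······
··██··
···^█·
····█·
··██··
······
t=18: ······
··██··
··<·█·
····█·
··██··
······
t=19: ······
··^█··
··█·█·
····█·
··██··
······
t=20: ······
·<·█··
··█·█·
····█·
··██··
······
t=21: ·^····
·█·█··
··█·█·
····█·
··██··
······
t=22: ·█>···
·█·█··
··█·█·
····█·
··██··
······
t=23: ·██···
·█v█··
··█·█·
····█·
··██··
······
t=24: ·██···
·<██··
··█·█·
····█·
··██··
······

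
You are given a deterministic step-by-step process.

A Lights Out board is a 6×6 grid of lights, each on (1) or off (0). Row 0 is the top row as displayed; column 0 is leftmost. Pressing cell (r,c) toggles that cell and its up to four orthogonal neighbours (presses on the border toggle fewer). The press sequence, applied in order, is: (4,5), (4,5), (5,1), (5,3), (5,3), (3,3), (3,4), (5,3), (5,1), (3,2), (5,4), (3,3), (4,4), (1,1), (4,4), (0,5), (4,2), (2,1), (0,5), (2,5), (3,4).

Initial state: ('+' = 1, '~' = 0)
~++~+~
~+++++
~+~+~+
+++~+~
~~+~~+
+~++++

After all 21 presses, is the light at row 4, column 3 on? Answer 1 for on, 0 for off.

0

t=0: ~++~+~
~+++++
~+~+~+
+++~+~
~~+~~+
+~++++
t=1: ~++~+~
~+++++
~+~+~+
+++~++
~~+~+~
+~+++~
t=2: ~++~+~
~+++++
~+~+~+
+++~+~
~~+~~+
+~++++
t=3: ~++~+~
~+++++
~+~+~+
+++~+~
~++~~+
~+~+++
t=4: ~++~+~
~+++++
~+~+~+
+++~+~
~+++~+
~++~~+
t=5: ~++~+~
~+++++
~+~+~+
+++~+~
~++~~+
~+~+++
t=6: ~++~+~
~+++++
~+~~~+
++~+~~
~+++~+
~+~+++
t=7: ~++~+~
~+++++
~+~~++
++~~++
~+++++
~+~+++
t=8: ~++~+~
~+++++
~+~~++
++~~++
~++~++
~++~~+
t=9: ~++~+~
~+++++
~+~~++
++~~++
~~+~++
+~~~~+
t=10: ~++~+~
~+++++
~++~++
+~++++
~~~~++
+~~~~+
t=11: ~++~+~
~+++++
~++~++
+~++++
~~~~~+
+~~++~
t=12: ~++~+~
~+++++
~+++++
+~~~~+
~~~+~+
+~~++~
t=13: ~++~+~
~+++++
~+++++
+~~~++
~~~~+~
+~~+~~
t=14: ~~+~+~
+~~+++
~~++++
+~~~++
~~~~+~
+~~+~~
t=15: ~~+~+~
+~~+++
~~++++
+~~~~+
~~~+~+
+~~++~
t=16: ~~+~~+
+~~++~
~~++++
+~~~~+
~~~+~+
+~~++~
t=17: ~~+~~+
+~~++~
~~++++
+~+~~+
~++~~+
+~+++~
t=18: ~~+~~+
++~++~
++~+++
+++~~+
~++~~+
+~+++~
t=19: ~~+~+~
++~+++
++~+++
+++~~+
~++~~+
+~+++~
t=20: ~~+~+~
++~++~
++~+~~
+++~~~
~++~~+
+~+++~
t=21: ~~+~+~
++~++~
++~++~
++++++
~++~++
+~+++~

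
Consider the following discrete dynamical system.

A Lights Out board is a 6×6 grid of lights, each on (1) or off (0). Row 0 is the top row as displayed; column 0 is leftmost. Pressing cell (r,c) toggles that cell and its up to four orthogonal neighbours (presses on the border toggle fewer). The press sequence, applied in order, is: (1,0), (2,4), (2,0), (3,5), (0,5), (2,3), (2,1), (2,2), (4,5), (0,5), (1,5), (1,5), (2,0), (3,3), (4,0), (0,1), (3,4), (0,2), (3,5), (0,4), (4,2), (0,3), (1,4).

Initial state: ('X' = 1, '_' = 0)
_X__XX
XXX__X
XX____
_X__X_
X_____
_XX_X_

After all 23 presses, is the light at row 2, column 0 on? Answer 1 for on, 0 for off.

gen 0: _X__XX
XXX__X
XX____
_X__X_
X_____
_XX_X_
gen 1: XX__XX
__X__X
_X____
_X__X_
X_____
_XX_X_
gen 2: XX__XX
__X_XX
_X_XXX
_X____
X_____
_XX_X_
gen 3: XX__XX
X_X_XX
X__XXX
XX____
X_____
_XX_X_
gen 4: XX__XX
X_X_XX
X__XX_
XX__XX
X____X
_XX_X_
gen 5: XX____
X_X_X_
X__XX_
XX__XX
X____X
_XX_X_
gen 6: XX____
X_XXX_
X_X___
XX_XXX
X____X
_XX_X_
gen 7: XX____
XXXXX_
_X____
X__XXX
X____X
_XX_X_
gen 8: XX____
XX_XX_
__XX__
X_XXXX
X____X
_XX_X_
gen 9: XX____
XX_XX_
__XX__
X_XXX_
X___X_
_XX_XX
gen 10: XX__XX
XX_XXX
__XX__
X_XXX_
X___X_
_XX_XX
gen 11: XX__X_
XX_X__
__XX_X
X_XXX_
X___X_
_XX_XX
gen 12: XX__XX
XX_XXX
__XX__
X_XXX_
X___X_
_XX_XX
gen 13: XX__XX
_X_XXX
XXXX__
__XXX_
X___X_
_XX_XX
gen 14: XX__XX
_X_XXX
XXX___
______
X__XX_
_XX_XX
gen 15: XX__XX
_X_XXX
XXX___
X_____
_X_XX_
XXX_XX
gen 16: __X_XX
___XXX
XXX___
X_____
_X_XX_
XXX_XX
gen 17: __X_XX
___XXX
XXX_X_
X__XXX
_X_X__
XXX_XX
gen 18: _X_XXX
__XXXX
XXX_X_
X__XXX
_X_X__
XXX_XX
gen 19: _X_XXX
__XXXX
XXX_XX
X__X__
_X_X_X
XXX_XX
gen 20: _X____
__XX_X
XXX_XX
X__X__
_X_X_X
XXX_XX
gen 21: _X____
__XX_X
XXX_XX
X_XX__
__X__X
XX__XX
gen 22: _XXXX_
__X__X
XXX_XX
X_XX__
__X__X
XX__XX
gen 23: _XXX__
__XXX_
XXX__X
X_XX__
__X__X
XX__XX

1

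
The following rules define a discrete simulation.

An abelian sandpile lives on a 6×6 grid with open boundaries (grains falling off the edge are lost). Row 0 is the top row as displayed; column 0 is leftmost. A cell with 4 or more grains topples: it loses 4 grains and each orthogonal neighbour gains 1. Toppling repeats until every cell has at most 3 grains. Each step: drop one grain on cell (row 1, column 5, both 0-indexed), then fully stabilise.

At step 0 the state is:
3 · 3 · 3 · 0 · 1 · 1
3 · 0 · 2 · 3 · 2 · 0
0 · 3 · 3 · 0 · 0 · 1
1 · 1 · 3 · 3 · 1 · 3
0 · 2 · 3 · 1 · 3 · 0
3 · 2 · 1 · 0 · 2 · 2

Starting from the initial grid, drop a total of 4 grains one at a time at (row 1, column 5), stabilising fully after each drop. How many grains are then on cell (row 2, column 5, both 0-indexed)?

[0] 3 · 3 · 3 · 0 · 1 · 1
3 · 0 · 2 · 3 · 2 · 0
0 · 3 · 3 · 0 · 0 · 1
1 · 1 · 3 · 3 · 1 · 3
0 · 2 · 3 · 1 · 3 · 0
3 · 2 · 1 · 0 · 2 · 2
[1] 3 · 3 · 3 · 0 · 1 · 1
3 · 0 · 2 · 3 · 2 · 1
0 · 3 · 3 · 0 · 0 · 1
1 · 1 · 3 · 3 · 1 · 3
0 · 2 · 3 · 1 · 3 · 0
3 · 2 · 1 · 0 · 2 · 2
[2] 3 · 3 · 3 · 0 · 1 · 1
3 · 0 · 2 · 3 · 2 · 2
0 · 3 · 3 · 0 · 0 · 1
1 · 1 · 3 · 3 · 1 · 3
0 · 2 · 3 · 1 · 3 · 0
3 · 2 · 1 · 0 · 2 · 2
[3] 3 · 3 · 3 · 0 · 1 · 1
3 · 0 · 2 · 3 · 2 · 3
0 · 3 · 3 · 0 · 0 · 1
1 · 1 · 3 · 3 · 1 · 3
0 · 2 · 3 · 1 · 3 · 0
3 · 2 · 1 · 0 · 2 · 2
[4] 3 · 3 · 3 · 0 · 1 · 2
3 · 0 · 2 · 3 · 3 · 0
0 · 3 · 3 · 0 · 0 · 2
1 · 1 · 3 · 3 · 1 · 3
0 · 2 · 3 · 1 · 3 · 0
3 · 2 · 1 · 0 · 2 · 2

2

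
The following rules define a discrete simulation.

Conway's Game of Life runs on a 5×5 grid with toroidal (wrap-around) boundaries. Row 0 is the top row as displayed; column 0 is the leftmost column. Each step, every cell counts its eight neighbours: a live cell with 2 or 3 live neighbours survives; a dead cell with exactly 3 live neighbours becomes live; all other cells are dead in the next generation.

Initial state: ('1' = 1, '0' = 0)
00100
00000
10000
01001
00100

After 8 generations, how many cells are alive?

20

0) 00100
00000
10000
01001
00100
1) 00000
00000
10000
11000
01110
2) 00100
00000
11000
10001
11100
3) 00100
01000
11001
00101
10111
4) 10101
01100
01111
00100
10101
5) 00101
00000
10000
00000
10101
6) 11001
00000
00000
11001
11001
7) 01001
10000
10000
01001
00110
8) 11111
11001
11001
11111
01111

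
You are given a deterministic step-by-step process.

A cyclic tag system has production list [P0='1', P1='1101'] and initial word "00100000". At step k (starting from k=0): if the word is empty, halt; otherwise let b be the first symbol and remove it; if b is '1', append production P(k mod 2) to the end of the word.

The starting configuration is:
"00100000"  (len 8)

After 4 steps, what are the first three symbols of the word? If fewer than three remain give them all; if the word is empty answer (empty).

000

t=0: "00100000"  (len 8)
t=1: "0100000"  (len 7)
t=2: "100000"  (len 6)
t=3: "000001"  (len 6)
t=4: "00001"  (len 5)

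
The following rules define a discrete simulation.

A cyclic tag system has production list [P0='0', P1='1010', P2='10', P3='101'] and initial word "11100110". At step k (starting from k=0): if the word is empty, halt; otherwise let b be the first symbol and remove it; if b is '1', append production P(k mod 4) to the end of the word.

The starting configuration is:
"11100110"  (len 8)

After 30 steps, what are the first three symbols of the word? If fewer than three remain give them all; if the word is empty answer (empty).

step 0: "11100110"  (len 8)
step 1: "11001100"  (len 8)
step 2: "10011001010"  (len 11)
step 3: "001100101010"  (len 12)
step 4: "01100101010"  (len 11)
step 5: "1100101010"  (len 10)
step 6: "1001010101010"  (len 13)
step 7: "00101010101010"  (len 14)
step 8: "0101010101010"  (len 13)
step 9: "101010101010"  (len 12)
step 10: "010101010101010"  (len 15)
step 11: "10101010101010"  (len 14)
step 12: "0101010101010101"  (len 16)
step 13: "101010101010101"  (len 15)
step 14: "010101010101011010"  (len 18)
step 15: "10101010101011010"  (len 17)
step 16: "0101010101011010101"  (len 19)
step 17: "101010101011010101"  (len 18)
step 18: "010101010110101011010"  (len 21)
step 19: "10101010110101011010"  (len 20)
step 20: "0101010110101011010101"  (len 22)
step 21: "101010110101011010101"  (len 21)
step 22: "010101101010110101011010"  (len 24)
step 23: "10101101010110101011010"  (len 23)
step 24: "0101101010110101011010101"  (len 25)
step 25: "101101010110101011010101"  (len 24)
step 26: "011010101101010110101011010"  (len 27)
step 27: "11010101101010110101011010"  (len 26)
step 28: "1010101101010110101011010101"  (len 28)
step 29: "0101011010101101010110101010"  (len 28)
step 30: "101011010101101010110101010"  (len 27)

101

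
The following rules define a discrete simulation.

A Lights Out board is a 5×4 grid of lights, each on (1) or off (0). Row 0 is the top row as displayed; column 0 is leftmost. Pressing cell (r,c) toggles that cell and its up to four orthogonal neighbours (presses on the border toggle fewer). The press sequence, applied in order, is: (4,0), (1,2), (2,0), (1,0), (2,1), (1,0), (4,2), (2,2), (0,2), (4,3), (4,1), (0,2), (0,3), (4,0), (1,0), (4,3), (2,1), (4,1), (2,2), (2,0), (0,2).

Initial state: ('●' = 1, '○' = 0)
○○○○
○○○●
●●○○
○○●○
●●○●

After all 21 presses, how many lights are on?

[0] ○○○○
○○○●
●●○○
○○●○
●●○●
[1] ○○○○
○○○●
●●○○
●○●○
○○○●
[2] ○○●○
○●●○
●●●○
●○●○
○○○●
[3] ○○●○
●●●○
○○●○
○○●○
○○○●
[4] ●○●○
○○●○
●○●○
○○●○
○○○●
[5] ●○●○
○●●○
○●○○
○●●○
○○○●
[6] ○○●○
●○●○
●●○○
○●●○
○○○●
[7] ○○●○
●○●○
●●○○
○●○○
○●●○
[8] ○○●○
●○○○
●○●●
○●●○
○●●○
[9] ○●○●
●○●○
●○●●
○●●○
○●●○
[10] ○●○●
●○●○
●○●●
○●●●
○●○●
[11] ○●○●
●○●○
●○●●
○○●●
●○●●
[12] ○○●○
●○○○
●○●●
○○●●
●○●●
[13] ○○○●
●○○●
●○●●
○○●●
●○●●
[14] ○○○●
●○○●
●○●●
●○●●
○●●●
[15] ●○○●
○●○●
○○●●
●○●●
○●●●
[16] ●○○●
○●○●
○○●●
●○●○
○●○○
[17] ●○○●
○○○●
●●○●
●●●○
○●○○
[18] ●○○●
○○○●
●●○●
●○●○
●○●○
[19] ●○○●
○○●●
●○●○
●○○○
●○●○
[20] ●○○●
●○●●
○●●○
○○○○
●○●○
[21] ●●●○
●○○●
○●●○
○○○○
●○●○

9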